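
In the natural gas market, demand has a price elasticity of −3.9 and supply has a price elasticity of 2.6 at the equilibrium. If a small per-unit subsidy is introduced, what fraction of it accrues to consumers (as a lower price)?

For a small subsidy around the equilibrium, the benefit split depends on the relative slopes, which at a point are proportional to the elasticities.
Buyer share = εs/(εs + |εd|) = 2.6/(2.6 + 3.9) = 0.4; seller share = |εd|/(εs + |εd|) = 0.6.

Consumer share = 0.4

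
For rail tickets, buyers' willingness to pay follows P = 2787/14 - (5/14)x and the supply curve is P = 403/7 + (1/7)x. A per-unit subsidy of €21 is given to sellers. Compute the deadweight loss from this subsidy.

Pre-subsidy: 2787/14 - (5/14)x = 403/7 + (1/7)x gives x* = 283 and P* = 98.
With the subsidy, sellers receive Ps = Pb + 21 for each unit, where Pb is the price buyers pay.
On the curves, Pb = 2787/14 - (5/14)x and Ps = 403/7 + (1/7)x; the wedge Ps − Pb = 21 gives 403/7 + (1/7)x − (2787/14 - (5/14)x) = 21, so x' = 325.
Then Pb = 2787/14 − (5/14)·325 = 83 and Ps = 403/7 + (1/7)·325 = 104.
The subsidy expands output by 325 − 283 = 42 past the efficient level; on those units the gap between marginal cost and willingness to pay runs from 0 up to 21.
DWL = ½ × 21 × 42 = 441.

Deadweight loss = €441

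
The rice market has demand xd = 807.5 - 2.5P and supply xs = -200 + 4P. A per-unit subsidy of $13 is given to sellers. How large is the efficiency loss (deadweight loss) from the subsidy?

Deadweight loss = $130

Pre-subsidy: 807.5 - 2.5P = -200 + 4P gives P* = 155, x* = 420.
With the subsidy, sellers receive Ps = Pb + 13 for each unit, where Pb is the price buyers pay.
Supply in terms of Pb becomes xs = -200 + 4(Pb + 13) = -148 + 4Pb. Setting this equal to demand: 807.5 - 2.5Pb = -148 + 4Pb, so Pb = 147.
Sellers receive Ps = 147 + 13 = 160; x' = 807.5 − 2.5·147 = 440.
The subsidy expands output by 440 − 420 = 20 past the efficient level; on those units the gap between marginal cost and willingness to pay runs from 0 up to 13.
DWL = ½ × 13 × 20 = 130.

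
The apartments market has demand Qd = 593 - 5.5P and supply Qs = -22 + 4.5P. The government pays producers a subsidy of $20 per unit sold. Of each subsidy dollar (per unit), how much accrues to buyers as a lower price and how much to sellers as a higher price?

Pre-subsidy: 593 - 5.5P = -22 + 4.5P gives P* = 61.5, Q* = 254.75.
With the subsidy, sellers receive Ps = Pb + 20 for each unit, where Pb is the price buyers pay.
Supply in terms of Pb becomes Qs = -22 + 4.5(Pb + 20) = 68 + 4.5Pb. Setting this equal to demand: 593 - 5.5Pb = 68 + 4.5Pb, so Pb = 52.5.
Sellers receive Ps = 52.5 + 20 = 72.5; Q' = 593 − 5.5·52.5 = 304.25.
Buyers' price falls by P* − Pb = 61.5 − 52.5 = 9; sellers' price rises by Ps − P* = 72.5 − 61.5 = 11.

Buyers gain $9 per unit; sellers gain $11 per unit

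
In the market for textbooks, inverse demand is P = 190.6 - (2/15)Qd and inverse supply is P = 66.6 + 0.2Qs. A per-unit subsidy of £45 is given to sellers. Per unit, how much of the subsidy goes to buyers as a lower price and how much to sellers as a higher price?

Pre-subsidy: 190.6 - (2/15)Q = 66.6 + 0.2Q gives Q* = 372 and P* = 141.
With the subsidy, sellers receive Ps = Pb + 45 for each unit, where Pb is the price buyers pay.
On the curves, Pb = 190.6 - (2/15)Q and Ps = 66.6 + 0.2Q; the wedge Ps − Pb = 45 gives 66.6 + 0.2Q − (190.6 - (2/15)Q) = 45, so Q' = 507.
Then Pb = 190.6 − (2/15)·507 = 123 and Ps = 66.6 + 0.2·507 = 168.
Buyers' price falls by P* − Pb = 141 − 123 = 18; sellers' price rises by Ps − P* = 168 − 141 = 27.

Buyers gain £18 per unit; sellers gain £27 per unit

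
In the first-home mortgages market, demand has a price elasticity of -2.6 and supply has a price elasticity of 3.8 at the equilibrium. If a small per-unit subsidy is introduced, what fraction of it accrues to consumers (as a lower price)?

Consumer share = 0.59375

For a small subsidy around the equilibrium, the benefit split depends on the relative slopes, which at a point are proportional to the elasticities.
Buyer share = εs/(εs + |εd|) = 3.8/(3.8 + 2.6) = 0.59375; seller share = |εd|/(εs + |εd|) = 0.40625.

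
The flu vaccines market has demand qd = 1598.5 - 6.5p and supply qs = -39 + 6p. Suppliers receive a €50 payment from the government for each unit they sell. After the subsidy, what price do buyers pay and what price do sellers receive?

Pre-subsidy: 1598.5 - 6.5p = -39 + 6p gives p* = 131, q* = 747.
With the subsidy, sellers receive ps = pb + 50 for each unit, where pb is the price buyers pay.
Supply in terms of pb becomes qs = -39 + 6(pb + 50) = 261 + 6pb. Setting this equal to demand: 1598.5 - 6.5pb = 261 + 6pb, so pb = 107.
Sellers receive ps = 107 + 50 = 157; q' = 1598.5 − 6.5·107 = 903.

Buyers pay €107; sellers receive €157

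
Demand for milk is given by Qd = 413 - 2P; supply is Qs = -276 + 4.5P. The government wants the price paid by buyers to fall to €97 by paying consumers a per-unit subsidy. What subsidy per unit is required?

Required subsidy s = €13 per unit

At a buyer price of 97, quantity demanded is 413 − 2·97 = 219.
Sellers supply 219 only when they receive Ps with -276 + 4.5·Ps = 219, i.e. Ps = 110.
s = Ps − Pb = 110 − 97 = 13.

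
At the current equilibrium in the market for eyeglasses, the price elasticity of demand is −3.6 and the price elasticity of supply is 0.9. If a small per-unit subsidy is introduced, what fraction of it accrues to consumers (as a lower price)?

For a small subsidy around the equilibrium, the benefit split depends on the relative slopes, which at a point are proportional to the elasticities.
Buyer share = εs/(εs + |εd|) = 0.9/(0.9 + 3.6) = 0.2; seller share = |εd|/(εs + |εd|) = 0.8.

Consumer share = 0.2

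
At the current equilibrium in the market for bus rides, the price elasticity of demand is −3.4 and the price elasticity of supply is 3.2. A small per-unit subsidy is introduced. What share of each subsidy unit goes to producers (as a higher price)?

For a small subsidy around the equilibrium, the benefit split depends on the relative slopes, which at a point are proportional to the elasticities.
Buyer share = εs/(εs + |εd|) = 3.2/(3.2 + 3.4) = 16/33; seller share = |εd|/(εs + |εd|) = 17/33.
So producers capture 17/33 of the subsidy.

Producer share = 17/33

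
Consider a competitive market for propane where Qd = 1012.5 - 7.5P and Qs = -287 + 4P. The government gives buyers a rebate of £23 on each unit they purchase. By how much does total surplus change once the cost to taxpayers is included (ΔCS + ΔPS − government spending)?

Net change in total surplus = -£690

Pre-subsidy: 1012.5 - 7.5P = -287 + 4P gives P* = 113, Q* = 165.
With the rebate, buyers effectively pay Pb = Ps − 23, where Ps is the price sellers receive.
Demand in terms of Ps becomes Qd = 1012.5 − 7.5(Ps − 23) = 1185 - 7.5Ps. Setting this equal to supply: 1185 - 7.5Ps = -287 + 4Ps, so Ps = 128.
Buyers pay Pb = 128 − 23 = 105; Q' = -287 + 4·128 = 225.
ΔCS = ½(165 + 225)(113 − 105) = 1560; ΔPS = ½(165 + 225)(128 − 113) = 2925.
Government spending = 23 × 225 = 5175.
Net change = 1560 + 2925 − 5175 = -690. The loss equals the DWL triangle ½·23·60.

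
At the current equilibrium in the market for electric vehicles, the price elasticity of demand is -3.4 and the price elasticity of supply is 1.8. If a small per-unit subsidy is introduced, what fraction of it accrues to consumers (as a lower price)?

Consumer share = 9/26

For a small subsidy around the equilibrium, the benefit split depends on the relative slopes, which at a point are proportional to the elasticities.
Buyer share = εs/(εs + |εd|) = 1.8/(1.8 + 3.4) = 9/26; seller share = |εd|/(εs + |εd|) = 17/26.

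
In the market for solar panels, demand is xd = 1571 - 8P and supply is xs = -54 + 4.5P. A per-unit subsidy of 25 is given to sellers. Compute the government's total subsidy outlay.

Pre-subsidy: 1571 - 8P = -54 + 4.5P gives P* = 130, x* = 531.
With the subsidy, sellers receive Ps = Pb + 25 for each unit, where Pb is the price buyers pay.
Supply in terms of Pb becomes xs = -54 + 4.5(Pb + 25) = 58.5 + 4.5Pb. Setting this equal to demand: 1571 - 8Pb = 58.5 + 4.5Pb, so Pb = 121.
Sellers receive Ps = 121 + 25 = 146; x' = 1571 − 8·121 = 603.
Government outlay = subsidy × quantity = 25 × 603 = 15075.

Government cost = 15075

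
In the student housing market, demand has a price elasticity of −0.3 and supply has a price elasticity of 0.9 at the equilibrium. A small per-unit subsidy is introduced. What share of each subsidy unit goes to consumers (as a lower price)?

Consumer share = 0.75

For a small subsidy around the equilibrium, the benefit split depends on the relative slopes, which at a point are proportional to the elasticities.
Buyer share = εs/(εs + |εd|) = 0.9/(0.9 + 0.3) = 0.75; seller share = |εd|/(εs + |εd|) = 0.25.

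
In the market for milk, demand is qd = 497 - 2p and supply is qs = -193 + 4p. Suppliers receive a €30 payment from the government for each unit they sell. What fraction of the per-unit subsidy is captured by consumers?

Consumer share = 2/3

Pre-subsidy: 497 - 2p = -193 + 4p gives p* = 115, q* = 267.
With the subsidy, sellers receive ps = pb + 30 for each unit, where pb is the price buyers pay.
Supply in terms of pb becomes qs = -193 + 4(pb + 30) = -73 + 4pb. Setting this equal to demand: 497 - 2pb = -73 + 4pb, so pb = 95.
Sellers receive ps = 95 + 30 = 125; q' = 497 − 2·95 = 307.
Buyers' price falls by p* − pb = 115 − 95 = 20; sellers' price rises by ps − p* = 125 − 115 = 10.
So consumers capture 20/30 = 2/3 of each unit of subsidy.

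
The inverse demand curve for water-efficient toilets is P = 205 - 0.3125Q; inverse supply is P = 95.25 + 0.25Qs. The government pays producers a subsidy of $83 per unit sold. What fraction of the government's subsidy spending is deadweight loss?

DWL / government spending = 166/771

Pre-subsidy: 205 - 0.3125Q = 95.25 + 0.25Q gives Q* = 1756/9 and P* = 5185/36.
With the subsidy, sellers receive Ps = Pb + 83 for each unit, where Pb is the price buyers pay.
On the curves, Pb = 205 - 0.3125Q and Ps = 95.25 + 0.25Q; the wedge Ps − Pb = 83 gives 95.25 + 0.25Q − (205 - 0.3125Q) = 83, so Q' = 1028/3.
Then Pb = 205 − 0.3125·(1028/3) = 1175/12 and Ps = 95.25 + 0.25·(1028/3) = 2171/12.
ΔCS = ½(1756/9 + 1028/3)(5185/36 − 1175/12) = 1004300/81; ΔPS = ½(1756/9 + 1028/3)(2171/12 − 5185/36) = 803440/81.
Government spending = 83 × 1028/3 = 85324/3.
DWL = ½ × 83 × (1028/3 − 1756/9) = 55112/9; fraction = (55112/9) / (85324/3) = 166/771.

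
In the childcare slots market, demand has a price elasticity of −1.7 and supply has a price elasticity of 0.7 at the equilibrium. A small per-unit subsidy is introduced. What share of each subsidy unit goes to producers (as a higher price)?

For a small subsidy around the equilibrium, the benefit split depends on the relative slopes, which at a point are proportional to the elasticities.
Buyer share = εs/(εs + |εd|) = 0.7/(0.7 + 1.7) = 7/24; seller share = |εd|/(εs + |εd|) = 17/24.
So producers capture 17/24 of the subsidy.

Producer share = 17/24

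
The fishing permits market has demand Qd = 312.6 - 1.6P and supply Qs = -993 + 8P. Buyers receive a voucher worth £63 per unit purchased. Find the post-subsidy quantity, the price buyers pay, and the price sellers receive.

Pre-subsidy: 312.6 - 1.6P = -993 + 8P gives P* = 136, Q* = 95.
With the rebate, buyers effectively pay Pb = Ps − 63, where Ps is the price sellers receive.
Demand in terms of Ps becomes Qd = 312.6 − 1.6(Ps − 63) = 413.4 - 1.6Ps. Setting this equal to supply: 413.4 - 1.6Ps = -993 + 8Ps, so Ps = 146.5.
Buyers pay Pb = 146.5 − 63 = 83.5; Q' = -993 + 8·146.5 = 179.

Q' = 179; buyers pay £83.5; sellers receive £146.5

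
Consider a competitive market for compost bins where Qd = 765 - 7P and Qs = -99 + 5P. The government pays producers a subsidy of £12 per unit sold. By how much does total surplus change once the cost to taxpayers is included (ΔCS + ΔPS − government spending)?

Pre-subsidy: 765 - 7P = -99 + 5P gives P* = 72, Q* = 261.
With the subsidy, sellers receive Ps = Pb + 12 for each unit, where Pb is the price buyers pay.
Supply in terms of Pb becomes Qs = -99 + 5(Pb + 12) = -39 + 5Pb. Setting this equal to demand: 765 - 7Pb = -39 + 5Pb, so Pb = 67.
Sellers receive Ps = 67 + 12 = 79; Q' = 765 − 7·67 = 296.
ΔCS = ½(261 + 296)(72 − 67) = 1392.5; ΔPS = ½(261 + 296)(79 − 72) = 1949.5.
Government spending = 12 × 296 = 3552.
Net change = 1392.5 + 1949.5 − 3552 = -210. The loss equals the DWL triangle ½·12·35.

Net change in total surplus = -£210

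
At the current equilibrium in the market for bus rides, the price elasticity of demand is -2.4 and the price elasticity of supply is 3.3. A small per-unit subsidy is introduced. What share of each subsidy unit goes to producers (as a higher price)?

For a small subsidy around the equilibrium, the benefit split depends on the relative slopes, which at a point are proportional to the elasticities.
Buyer share = εs/(εs + |εd|) = 3.3/(3.3 + 2.4) = 11/19; seller share = |εd|/(εs + |εd|) = 8/19.
So producers capture 8/19 of the subsidy.

Producer share = 8/19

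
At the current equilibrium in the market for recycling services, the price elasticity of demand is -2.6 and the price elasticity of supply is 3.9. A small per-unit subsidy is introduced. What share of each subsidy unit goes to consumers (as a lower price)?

Consumer share = 0.6

For a small subsidy around the equilibrium, the benefit split depends on the relative slopes, which at a point are proportional to the elasticities.
Buyer share = εs/(εs + |εd|) = 3.9/(3.9 + 2.6) = 0.6; seller share = |εd|/(εs + |εd|) = 0.4.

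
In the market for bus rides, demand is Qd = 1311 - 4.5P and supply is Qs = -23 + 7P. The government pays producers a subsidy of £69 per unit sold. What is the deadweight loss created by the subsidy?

Deadweight loss = £6520.5

Pre-subsidy: 1311 - 4.5P = -23 + 7P gives P* = 116, Q* = 789.
With the subsidy, sellers receive Ps = Pb + 69 for each unit, where Pb is the price buyers pay.
Supply in terms of Pb becomes Qs = -23 + 7(Pb + 69) = 460 + 7Pb. Setting this equal to demand: 1311 - 4.5Pb = 460 + 7Pb, so Pb = 74.
Sellers receive Ps = 74 + 69 = 143; Q' = 1311 − 4.5·74 = 978.
The subsidy expands output by 978 − 789 = 189 past the efficient level; on those units the gap between marginal cost and willingness to pay runs from 0 up to 69.
DWL = ½ × 69 × 189 = 6520.5.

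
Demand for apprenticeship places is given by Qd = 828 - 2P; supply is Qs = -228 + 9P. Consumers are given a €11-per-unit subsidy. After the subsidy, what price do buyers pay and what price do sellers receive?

Buyers pay €87; sellers receive €98

Pre-subsidy: 828 - 2P = -228 + 9P gives P* = 96, Q* = 636.
With the rebate, buyers effectively pay Pb = Ps − 11, where Ps is the price sellers receive.
Demand in terms of Ps becomes Qd = 828 − 2(Ps − 11) = 850 - 2Ps. Setting this equal to supply: 850 - 2Ps = -228 + 9Ps, so Ps = 98.
Buyers pay Pb = 98 − 11 = 87; Q' = -228 + 9·98 = 654.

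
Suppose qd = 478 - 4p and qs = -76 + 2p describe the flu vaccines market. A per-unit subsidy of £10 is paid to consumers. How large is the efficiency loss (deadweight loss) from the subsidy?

Pre-subsidy: 478 - 4p = -76 + 2p gives p* = 277/3, q* = 326/3.
With the rebate, buyers effectively pay pb = ps − 10, where ps is the price sellers receive.
Demand in terms of ps becomes qd = 478 − 4(ps − 10) = 518 - 4ps. Setting this equal to supply: 518 - 4ps = -76 + 2ps, so ps = 99.
Buyers pay pb = 99 − 10 = 89; q' = -76 + 2·99 = 122.
The subsidy expands output by 122 − 326/3 = 40/3 past the efficient level; on those units the gap between marginal cost and willingness to pay runs from 0 up to 10.
DWL = ½ × 10 × 40/3 = 200/3.

Deadweight loss = 200/3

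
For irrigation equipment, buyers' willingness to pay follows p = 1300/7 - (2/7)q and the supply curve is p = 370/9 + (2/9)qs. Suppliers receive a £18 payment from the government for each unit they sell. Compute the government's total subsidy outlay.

Government cost = £5762.25

Pre-subsidy: 1300/7 - (2/7)q = 370/9 + (2/9)q gives q* = 284.6875 and p* = 104.375.
With the subsidy, sellers receive ps = pb + 18 for each unit, where pb is the price buyers pay.
On the curves, pb = 1300/7 - (2/7)q and ps = 370/9 + (2/9)q; the wedge ps − pb = 18 gives 370/9 + (2/9)q − (1300/7 - (2/7)q) = 18, so q' = 320.125.
Then pb = 1300/7 − (2/7)·320.125 = 94.25 and ps = 370/9 + (2/9)·320.125 = 112.25.
Government outlay = subsidy × quantity = 18 × 320.125 = 5762.25.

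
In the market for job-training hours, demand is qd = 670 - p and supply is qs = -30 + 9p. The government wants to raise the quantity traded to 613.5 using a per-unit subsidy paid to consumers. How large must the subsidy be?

At q = 613.5, invert demand for the buyer price: pb = (670 − 613.5)/1 = 56.5; invert supply for the seller price: ps = (613.5 − (-30))/9 = 71.5.
The subsidy must fill the gap: s = ps − pb = 71.5 − 56.5 = 15.

Required subsidy s = 15 per unit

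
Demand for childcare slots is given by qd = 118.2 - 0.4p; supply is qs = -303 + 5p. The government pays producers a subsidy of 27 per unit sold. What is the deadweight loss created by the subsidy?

Pre-subsidy: 118.2 - 0.4p = -303 + 5p gives p* = 78, q* = 87.
With the subsidy, sellers receive ps = pb + 27 for each unit, where pb is the price buyers pay.
Supply in terms of pb becomes qs = -303 + 5(pb + 27) = -168 + 5pb. Setting this equal to demand: 118.2 - 0.4pb = -168 + 5pb, so pb = 53.
Sellers receive ps = 53 + 27 = 80; q' = 118.2 − 0.4·53 = 97.
The subsidy expands output by 97 − 87 = 10 past the efficient level; on those units the gap between marginal cost and willingness to pay runs from 0 up to 27.
DWL = ½ × 27 × 10 = 135.

Deadweight loss = 135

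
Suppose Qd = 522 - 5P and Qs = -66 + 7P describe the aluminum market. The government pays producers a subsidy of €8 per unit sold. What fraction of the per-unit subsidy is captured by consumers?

Consumer share = 7/12

Pre-subsidy: 522 - 5P = -66 + 7P gives P* = 49, Q* = 277.
With the subsidy, sellers receive Ps = Pb + 8 for each unit, where Pb is the price buyers pay.
Supply in terms of Pb becomes Qs = -66 + 7(Pb + 8) = -10 + 7Pb. Setting this equal to demand: 522 - 5Pb = -10 + 7Pb, so Pb = 133/3.
Sellers receive Ps = 133/3 + 8 = 157/3; Q' = 522 − 5·(133/3) = 901/3.
Buyers' price falls by P* − Pb = 49 − 133/3 = 14/3; sellers' price rises by Ps − P* = 157/3 − 49 = 10/3.
So consumers capture (14/3)/8 = 7/12 of each unit of subsidy.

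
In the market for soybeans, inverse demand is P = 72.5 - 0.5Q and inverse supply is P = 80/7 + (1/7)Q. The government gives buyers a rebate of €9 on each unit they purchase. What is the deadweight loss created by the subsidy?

Deadweight loss = €63

Pre-subsidy: 72.5 - 0.5Q = 80/7 + (1/7)Q gives Q* = 95 and P* = 25.
With the rebate, buyers effectively pay Pb = Ps − 9, where Ps is the price sellers receive.
On the curves, Pb = 72.5 - 0.5Q and Ps = 80/7 + (1/7)Q; the wedge Ps − Pb = 9 gives 80/7 + (1/7)Q − (72.5 - 0.5Q) = 9, so Q' = 109.
Then Pb = 72.5 − 0.5·109 = 18 and Ps = 80/7 + (1/7)·109 = 27.
The subsidy expands output by 109 − 95 = 14 past the efficient level; on those units the gap between marginal cost and willingness to pay runs from 0 up to 9.
DWL = ½ × 9 × 14 = 63.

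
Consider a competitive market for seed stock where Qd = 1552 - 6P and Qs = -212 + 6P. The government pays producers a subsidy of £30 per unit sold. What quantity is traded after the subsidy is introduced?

Q' = 760

Pre-subsidy: 1552 - 6P = -212 + 6P gives P* = 147, Q* = 670.
With the subsidy, sellers receive Ps = Pb + 30 for each unit, where Pb is the price buyers pay.
Supply in terms of Pb becomes Qs = -212 + 6(Pb + 30) = -32 + 6Pb. Setting this equal to demand: 1552 - 6Pb = -32 + 6Pb, so Pb = 132.
Sellers receive Ps = 132 + 30 = 162; Q' = 1552 − 6·132 = 760.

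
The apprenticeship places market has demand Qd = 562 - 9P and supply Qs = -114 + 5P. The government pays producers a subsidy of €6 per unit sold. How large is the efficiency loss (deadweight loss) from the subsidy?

Deadweight loss = 405/7

Pre-subsidy: 562 - 9P = -114 + 5P gives P* = 338/7, Q* = 892/7.
With the subsidy, sellers receive Ps = Pb + 6 for each unit, where Pb is the price buyers pay.
Supply in terms of Pb becomes Qs = -114 + 5(Pb + 6) = -84 + 5Pb. Setting this equal to demand: 562 - 9Pb = -84 + 5Pb, so Pb = 323/7.
Sellers receive Ps = 323/7 + 6 = 365/7; Q' = 562 − 9·(323/7) = 1027/7.
The subsidy expands output by 1027/7 − 892/7 = 135/7 past the efficient level; on those units the gap between marginal cost and willingness to pay runs from 0 up to 6.
DWL = ½ × 6 × 135/7 = 405/7.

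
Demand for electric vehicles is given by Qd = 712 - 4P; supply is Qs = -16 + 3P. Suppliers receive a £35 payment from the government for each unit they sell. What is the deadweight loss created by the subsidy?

Deadweight loss = £1050

Pre-subsidy: 712 - 4P = -16 + 3P gives P* = 104, Q* = 296.
With the subsidy, sellers receive Ps = Pb + 35 for each unit, where Pb is the price buyers pay.
Supply in terms of Pb becomes Qs = -16 + 3(Pb + 35) = 89 + 3Pb. Setting this equal to demand: 712 - 4Pb = 89 + 3Pb, so Pb = 89.
Sellers receive Ps = 89 + 35 = 124; Q' = 712 − 4·89 = 356.
The subsidy expands output by 356 − 296 = 60 past the efficient level; on those units the gap between marginal cost and willingness to pay runs from 0 up to 35.
DWL = ½ × 35 × 60 = 1050.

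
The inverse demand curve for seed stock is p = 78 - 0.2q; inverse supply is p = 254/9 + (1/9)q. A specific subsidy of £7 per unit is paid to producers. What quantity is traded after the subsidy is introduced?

Pre-subsidy: 78 - 0.2q = 254/9 + (1/9)q gives q* = 160 and p* = 46.
With the subsidy, sellers receive ps = pb + 7 for each unit, where pb is the price buyers pay.
On the curves, pb = 78 - 0.2q and ps = 254/9 + (1/9)q; the wedge ps − pb = 7 gives 254/9 + (1/9)q − (78 - 0.2q) = 7, so q' = 182.5.
Then pb = 78 − 0.2·182.5 = 41.5 and ps = 254/9 + (1/9)·182.5 = 48.5.

q' = 182.5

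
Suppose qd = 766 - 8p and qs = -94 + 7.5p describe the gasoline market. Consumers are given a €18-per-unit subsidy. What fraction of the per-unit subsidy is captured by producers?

Pre-subsidy: 766 - 8p = -94 + 7.5p gives p* = 1720/31, q* = 9986/31.
With the rebate, buyers effectively pay pb = ps − 18, where ps is the price sellers receive.
Demand in terms of ps becomes qd = 766 − 8(ps − 18) = 910 - 8ps. Setting this equal to supply: 910 - 8ps = -94 + 7.5ps, so ps = 2008/31.
Buyers pay pb = 2008/31 − 18 = 1450/31; q' = -94 + 7.5·(2008/31) = 12146/31.
Buyers' price falls by p* − pb = 1720/31 − 1450/31 = 270/31; sellers' price rises by ps − p* = 2008/31 − 1720/31 = 288/31.
So producers capture (288/31)/18 = 16/31 of each unit of subsidy.

Producer share = 16/31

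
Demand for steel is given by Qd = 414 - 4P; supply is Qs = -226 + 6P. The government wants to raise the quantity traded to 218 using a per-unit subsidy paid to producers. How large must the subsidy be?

At Q = 218, invert demand for the buyer price: Pb = (414 − 218)/4 = 49; invert supply for the seller price: Ps = (218 − (-226))/6 = 74.
The subsidy must fill the gap: s = Ps − Pb = 74 − 49 = 25.

Required subsidy s = 25 per unit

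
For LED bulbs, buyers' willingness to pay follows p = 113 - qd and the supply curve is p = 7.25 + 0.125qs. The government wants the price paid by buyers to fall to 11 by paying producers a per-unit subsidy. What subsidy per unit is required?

Required subsidy s = 9 per unit

At a buyer price of 11, quantity demanded is 113 − 1·11 = 102.
Sellers supply 102 only when they receive ps = 7.25 + 0.125·102 = 20.
s = ps − pb = 20 − 11 = 9.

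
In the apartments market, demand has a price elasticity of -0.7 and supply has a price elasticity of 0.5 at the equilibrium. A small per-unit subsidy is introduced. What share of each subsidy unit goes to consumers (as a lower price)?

Consumer share = 5/12

For a small subsidy around the equilibrium, the benefit split depends on the relative slopes, which at a point are proportional to the elasticities.
Buyer share = εs/(εs + |εd|) = 0.5/(0.5 + 0.7) = 5/12; seller share = |εd|/(εs + |εd|) = 7/12.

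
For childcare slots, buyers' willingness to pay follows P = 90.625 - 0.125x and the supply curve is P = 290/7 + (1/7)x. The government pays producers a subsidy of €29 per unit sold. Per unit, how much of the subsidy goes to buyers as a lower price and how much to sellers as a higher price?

Buyers gain 203/15 per unit; sellers gain 232/15 per unit

Pre-subsidy: 90.625 - 0.125x = 290/7 + (1/7)x gives x* = 551/3 and P* = 203/3.
With the subsidy, sellers receive Ps = Pb + 29 for each unit, where Pb is the price buyers pay.
On the curves, Pb = 90.625 - 0.125x and Ps = 290/7 + (1/7)x; the wedge Ps − Pb = 29 gives 290/7 + (1/7)x − (90.625 - 0.125x) = 29, so x' = 4379/15.
Then Pb = 90.625 − 0.125·(4379/15) = 812/15 and Ps = 290/7 + (1/7)·(4379/15) = 1247/15.
Buyers' price falls by P* − Pb = 203/3 − 812/15 = 203/15; sellers' price rises by Ps − P* = 1247/15 − 203/3 = 232/15.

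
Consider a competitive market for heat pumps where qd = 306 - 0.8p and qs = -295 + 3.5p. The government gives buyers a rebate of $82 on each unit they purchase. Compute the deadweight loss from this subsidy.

Deadweight loss = 94136/43

Pre-subsidy: 306 - 0.8p = -295 + 3.5p gives p* = 6010/43, q* = 8350/43.
With the rebate, buyers effectively pay pb = ps − 82, where ps is the price sellers receive.
Demand in terms of ps becomes qd = 306 − 0.8(ps − 82) = 371.6 - 0.8ps. Setting this equal to supply: 371.6 - 0.8ps = -295 + 3.5ps, so ps = 6666/43.
Buyers pay pb = 6666/43 − 82 = 3140/43; q' = -295 + 3.5·(6666/43) = 10646/43.
The subsidy expands output by 10646/43 − 8350/43 = 2296/43 past the efficient level; on those units the gap between marginal cost and willingness to pay runs from 0 up to 82.
DWL = ½ × 82 × 2296/43 = 94136/43.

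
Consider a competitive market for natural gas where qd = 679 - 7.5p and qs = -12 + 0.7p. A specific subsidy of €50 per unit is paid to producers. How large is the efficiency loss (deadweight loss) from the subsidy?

Deadweight loss = 65625/82

Pre-subsidy: 679 - 7.5p = -12 + 0.7p gives p* = 3455/41, q* = 3853/82.
With the subsidy, sellers receive ps = pb + 50 for each unit, where pb is the price buyers pay.
Supply in terms of pb becomes qs = -12 + 0.7(pb + 50) = 23 + 0.7pb. Setting this equal to demand: 679 - 7.5pb = 23 + 0.7pb, so pb = 80.
Sellers receive ps = 80 + 50 = 130; q' = 679 − 7.5·80 = 79.
The subsidy expands output by 79 − 3853/82 = 2625/82 past the efficient level; on those units the gap between marginal cost and willingness to pay runs from 0 up to 50.
DWL = ½ × 50 × 2625/82 = 65625/82.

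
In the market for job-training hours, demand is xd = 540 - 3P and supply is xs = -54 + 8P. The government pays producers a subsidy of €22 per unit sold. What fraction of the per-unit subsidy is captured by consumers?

Consumer share = 8/11

Pre-subsidy: 540 - 3P = -54 + 8P gives P* = 54, x* = 378.
With the subsidy, sellers receive Ps = Pb + 22 for each unit, where Pb is the price buyers pay.
Supply in terms of Pb becomes xs = -54 + 8(Pb + 22) = 122 + 8Pb. Setting this equal to demand: 540 - 3Pb = 122 + 8Pb, so Pb = 38.
Sellers receive Ps = 38 + 22 = 60; x' = 540 − 3·38 = 426.
Buyers' price falls by P* − Pb = 54 − 38 = 16; sellers' price rises by Ps − P* = 60 − 54 = 6.
So consumers capture 16/22 = 8/11 of each unit of subsidy.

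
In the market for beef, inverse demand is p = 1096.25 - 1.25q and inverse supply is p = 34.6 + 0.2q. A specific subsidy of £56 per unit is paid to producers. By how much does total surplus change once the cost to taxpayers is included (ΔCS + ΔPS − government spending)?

Net change in total surplus = -31360/29

Pre-subsidy: 1096.25 - 1.25q = 34.6 + 0.2q gives q* = 21233/29 and p* = 5250/29.
With the subsidy, sellers receive ps = pb + 56 for each unit, where pb is the price buyers pay.
On the curves, pb = 1096.25 - 1.25q and ps = 34.6 + 0.2q; the wedge ps − pb = 56 gives 34.6 + 0.2q − (1096.25 - 1.25q) = 56, so q' = 22353/29.
Then pb = 1096.25 − 1.25·(22353/29) = 3850/29 and ps = 34.6 + 0.2·(22353/29) = 5474/29.
ΔCS = ½(21233/29 + 22353/29)(5250/29 − 3850/29) = 30510200/841; ΔPS = ½(21233/29 + 22353/29)(5474/29 − 5250/29) = 4881632/841.
Government spending = 56 × 22353/29 = 1251768/29.
Net change = 30510200/841 + 4881632/841 − 1251768/29 = -31360/29. The loss equals the DWL triangle ½·56·1120/29.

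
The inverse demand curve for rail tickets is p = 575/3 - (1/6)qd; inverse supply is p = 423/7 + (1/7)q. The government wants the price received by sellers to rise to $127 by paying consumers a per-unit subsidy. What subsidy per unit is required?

At a seller price of 127, quantity supplied is -423 + 7·127 = 466.
Buyers absorb 466 only when they pay pb = 575/3 − (1/6)·466 = 114.
s = ps − pb = 127 − 114 = 13.

Required subsidy s = $13 per unit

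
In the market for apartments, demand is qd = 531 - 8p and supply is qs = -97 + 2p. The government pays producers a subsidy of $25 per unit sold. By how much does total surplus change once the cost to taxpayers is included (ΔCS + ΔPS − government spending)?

Pre-subsidy: 531 - 8p = -97 + 2p gives p* = 62.8, q* = 28.6.
With the subsidy, sellers receive ps = pb + 25 for each unit, where pb is the price buyers pay.
Supply in terms of pb becomes qs = -97 + 2(pb + 25) = -47 + 2pb. Setting this equal to demand: 531 - 8pb = -47 + 2pb, so pb = 57.8.
Sellers receive ps = 57.8 + 25 = 82.8; q' = 531 − 8·57.8 = 68.6.
ΔCS = ½(28.6 + 68.6)(62.8 − 57.8) = 243; ΔPS = ½(28.6 + 68.6)(82.8 − 62.8) = 972.
Government spending = 25 × 68.6 = 1715.
Net change = 243 + 972 − 1715 = -500. The loss equals the DWL triangle ½·25·40.

Net change in total surplus = -$500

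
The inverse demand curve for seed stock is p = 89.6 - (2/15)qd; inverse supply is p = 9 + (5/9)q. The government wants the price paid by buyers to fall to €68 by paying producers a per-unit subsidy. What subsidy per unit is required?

At a buyer price of 68, quantity demanded is 672 − 7.5·68 = 162.
Sellers supply 162 only when they receive ps = 9 + (5/9)·162 = 99.
s = ps − pb = 99 − 68 = 31.

Required subsidy s = €31 per unit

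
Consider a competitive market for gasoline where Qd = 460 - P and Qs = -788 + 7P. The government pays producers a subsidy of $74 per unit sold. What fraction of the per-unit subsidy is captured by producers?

Pre-subsidy: 460 - P = -788 + 7P gives P* = 156, Q* = 304.
With the subsidy, sellers receive Ps = Pb + 74 for each unit, where Pb is the price buyers pay.
Supply in terms of Pb becomes Qs = -788 + 7(Pb + 74) = -270 + 7Pb. Setting this equal to demand: 460 - Pb = -270 + 7Pb, so Pb = 91.25.
Sellers receive Ps = 91.25 + 74 = 165.25; Q' = 460 − 1·91.25 = 368.75.
Buyers' price falls by P* − Pb = 156 − 91.25 = 64.75; sellers' price rises by Ps − P* = 165.25 − 156 = 9.25.
So producers capture 9.25/74 = 0.125 of each unit of subsidy.

Producer share = 0.125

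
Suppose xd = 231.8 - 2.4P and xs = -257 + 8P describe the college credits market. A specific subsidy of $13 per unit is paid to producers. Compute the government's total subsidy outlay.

Government cost = $1859

Pre-subsidy: 231.8 - 2.4P = -257 + 8P gives P* = 47, x* = 119.
With the subsidy, sellers receive Ps = Pb + 13 for each unit, where Pb is the price buyers pay.
Supply in terms of Pb becomes xs = -257 + 8(Pb + 13) = -153 + 8Pb. Setting this equal to demand: 231.8 - 2.4Pb = -153 + 8Pb, so Pb = 37.
Sellers receive Ps = 37 + 13 = 50; x' = 231.8 − 2.4·37 = 143.
Government outlay = subsidy × quantity = 13 × 143 = 1859.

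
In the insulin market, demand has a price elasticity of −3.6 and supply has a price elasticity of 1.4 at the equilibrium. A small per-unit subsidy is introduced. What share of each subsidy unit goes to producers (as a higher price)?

Producer share = 0.72

For a small subsidy around the equilibrium, the benefit split depends on the relative slopes, which at a point are proportional to the elasticities.
Buyer share = εs/(εs + |εd|) = 1.4/(1.4 + 3.6) = 0.28; seller share = |εd|/(εs + |εd|) = 0.72.
So producers capture 0.72 of the subsidy.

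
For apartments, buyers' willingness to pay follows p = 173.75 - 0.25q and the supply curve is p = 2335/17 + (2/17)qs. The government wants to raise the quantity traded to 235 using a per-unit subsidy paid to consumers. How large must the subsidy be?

At q = 235, from the demand curve buyers pay pb = 173.75 − 0.25·235 = 115; from the supply curve sellers need ps = 2335/17 + (2/17)·235 = 165.
The subsidy must fill the gap: s = ps − pb = 165 − 115 = 50.

Required subsidy s = 50 per unit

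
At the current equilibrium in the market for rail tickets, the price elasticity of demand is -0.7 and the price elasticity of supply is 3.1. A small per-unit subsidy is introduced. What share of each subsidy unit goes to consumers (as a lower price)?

Consumer share = 31/38

For a small subsidy around the equilibrium, the benefit split depends on the relative slopes, which at a point are proportional to the elasticities.
Buyer share = εs/(εs + |εd|) = 3.1/(3.1 + 0.7) = 31/38; seller share = |εd|/(εs + |εd|) = 7/38.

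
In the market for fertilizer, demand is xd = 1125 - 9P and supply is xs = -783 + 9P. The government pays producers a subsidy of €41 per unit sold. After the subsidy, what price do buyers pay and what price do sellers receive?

Buyers pay €85.5; sellers receive €126.5

Pre-subsidy: 1125 - 9P = -783 + 9P gives P* = 106, x* = 171.
With the subsidy, sellers receive Ps = Pb + 41 for each unit, where Pb is the price buyers pay.
Supply in terms of Pb becomes xs = -783 + 9(Pb + 41) = -414 + 9Pb. Setting this equal to demand: 1125 - 9Pb = -414 + 9Pb, so Pb = 85.5.
Sellers receive Ps = 85.5 + 41 = 126.5; x' = 1125 − 9·85.5 = 355.5.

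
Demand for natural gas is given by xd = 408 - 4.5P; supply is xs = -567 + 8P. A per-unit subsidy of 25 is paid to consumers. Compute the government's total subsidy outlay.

Government cost = 3225

Pre-subsidy: 408 - 4.5P = -567 + 8P gives P* = 78, x* = 57.
With the rebate, buyers effectively pay Pb = Ps − 25, where Ps is the price sellers receive.
Demand in terms of Ps becomes xd = 408 − 4.5(Ps − 25) = 520.5 - 4.5Ps. Setting this equal to supply: 520.5 - 4.5Ps = -567 + 8Ps, so Ps = 87.
Buyers pay Pb = 87 − 25 = 62; x' = -567 + 8·87 = 129.
Government outlay = subsidy × quantity = 25 × 129 = 3225.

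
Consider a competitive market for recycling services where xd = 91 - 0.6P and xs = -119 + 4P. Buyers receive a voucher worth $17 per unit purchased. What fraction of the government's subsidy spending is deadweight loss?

DWL / government spending = 102/1667

Pre-subsidy: 91 - 0.6P = -119 + 4P gives P* = 1050/23, x* = 1463/23.
With the rebate, buyers effectively pay Pb = Ps − 17, where Ps is the price sellers receive.
Demand in terms of Ps becomes xd = 91 − 0.6(Ps − 17) = 101.2 - 0.6Ps. Setting this equal to supply: 101.2 - 0.6Ps = -119 + 4Ps, so Ps = 1101/23.
Buyers pay Pb = 1101/23 − 17 = 710/23; x' = -119 + 4·(1101/23) = 1667/23.
ΔCS = ½(1463/23 + 1667/23)(1050/23 − 710/23) = 532100/529; ΔPS = ½(1463/23 + 1667/23)(1101/23 − 1050/23) = 79815/529.
Government spending = 17 × 1667/23 = 28339/23.
DWL = ½ × 17 × (1667/23 − 1463/23) = 1734/23; fraction = (1734/23) / (28339/23) = 102/1667.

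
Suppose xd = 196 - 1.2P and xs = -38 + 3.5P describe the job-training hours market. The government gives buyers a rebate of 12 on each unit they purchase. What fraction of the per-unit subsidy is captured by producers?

Producer share = 12/47

Pre-subsidy: 196 - 1.2P = -38 + 3.5P gives P* = 2340/47, x* = 6404/47.
With the rebate, buyers effectively pay Pb = Ps − 12, where Ps is the price sellers receive.
Demand in terms of Ps becomes xd = 196 − 1.2(Ps − 12) = 210.4 - 1.2Ps. Setting this equal to supply: 210.4 - 1.2Ps = -38 + 3.5Ps, so Ps = 2484/47.
Buyers pay Pb = 2484/47 − 12 = 1920/47; x' = -38 + 3.5·(2484/47) = 6908/47.
Buyers' price falls by P* − Pb = 2340/47 − 1920/47 = 420/47; sellers' price rises by Ps − P* = 2484/47 − 2340/47 = 144/47.
So producers capture (144/47)/12 = 12/47 of each unit of subsidy.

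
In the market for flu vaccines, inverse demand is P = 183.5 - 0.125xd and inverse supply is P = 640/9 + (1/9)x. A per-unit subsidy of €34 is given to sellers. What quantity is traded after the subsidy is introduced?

Pre-subsidy: 183.5 - 0.125x = 640/9 + (1/9)x gives x* = 476 and P* = 124.
With the subsidy, sellers receive Ps = Pb + 34 for each unit, where Pb is the price buyers pay.
On the curves, Pb = 183.5 - 0.125x and Ps = 640/9 + (1/9)x; the wedge Ps − Pb = 34 gives 640/9 + (1/9)x − (183.5 - 0.125x) = 34, so x' = 620.
Then Pb = 183.5 − 0.125·620 = 106 and Ps = 640/9 + (1/9)·620 = 140.

x' = 620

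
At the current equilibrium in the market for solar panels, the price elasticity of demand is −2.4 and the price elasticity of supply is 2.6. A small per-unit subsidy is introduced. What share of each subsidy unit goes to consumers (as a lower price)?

For a small subsidy around the equilibrium, the benefit split depends on the relative slopes, which at a point are proportional to the elasticities.
Buyer share = εs/(εs + |εd|) = 2.6/(2.6 + 2.4) = 0.52; seller share = |εd|/(εs + |εd|) = 0.48.

Consumer share = 0.52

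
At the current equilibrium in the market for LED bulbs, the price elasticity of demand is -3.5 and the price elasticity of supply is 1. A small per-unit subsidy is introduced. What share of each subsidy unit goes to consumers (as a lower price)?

Consumer share = 2/9

For a small subsidy around the equilibrium, the benefit split depends on the relative slopes, which at a point are proportional to the elasticities.
Buyer share = εs/(εs + |εd|) = 1/(1 + 3.5) = 2/9; seller share = |εd|/(εs + |εd|) = 7/9.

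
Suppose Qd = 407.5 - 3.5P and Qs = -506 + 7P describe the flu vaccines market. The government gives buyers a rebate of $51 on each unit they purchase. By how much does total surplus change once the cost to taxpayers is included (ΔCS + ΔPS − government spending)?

Net change in total surplus = -$3034.5

Pre-subsidy: 407.5 - 3.5P = -506 + 7P gives P* = 87, Q* = 103.
With the rebate, buyers effectively pay Pb = Ps − 51, where Ps is the price sellers receive.
Demand in terms of Ps becomes Qd = 407.5 − 3.5(Ps − 51) = 586 - 3.5Ps. Setting this equal to supply: 586 - 3.5Ps = -506 + 7Ps, so Ps = 104.
Buyers pay Pb = 104 − 51 = 53; Q' = -506 + 7·104 = 222.
ΔCS = ½(103 + 222)(87 − 53) = 5525; ΔPS = ½(103 + 222)(104 − 87) = 2762.5.
Government spending = 51 × 222 = 11322.
Net change = 5525 + 2762.5 − 11322 = -3034.5. The loss equals the DWL triangle ½·51·119.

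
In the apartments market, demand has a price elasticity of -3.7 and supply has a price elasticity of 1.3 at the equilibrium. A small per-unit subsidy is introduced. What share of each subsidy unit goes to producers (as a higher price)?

For a small subsidy around the equilibrium, the benefit split depends on the relative slopes, which at a point are proportional to the elasticities.
Buyer share = εs/(εs + |εd|) = 1.3/(1.3 + 3.7) = 0.26; seller share = |εd|/(εs + |εd|) = 0.74.
So producers capture 0.74 of the subsidy.

Producer share = 0.74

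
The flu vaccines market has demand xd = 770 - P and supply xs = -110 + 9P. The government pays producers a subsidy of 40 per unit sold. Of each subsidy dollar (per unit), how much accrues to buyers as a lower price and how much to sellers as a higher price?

Buyers gain 36 per unit; sellers gain 4 per unit

Pre-subsidy: 770 - P = -110 + 9P gives P* = 88, x* = 682.
With the subsidy, sellers receive Ps = Pb + 40 for each unit, where Pb is the price buyers pay.
Supply in terms of Pb becomes xs = -110 + 9(Pb + 40) = 250 + 9Pb. Setting this equal to demand: 770 - Pb = 250 + 9Pb, so Pb = 52.
Sellers receive Ps = 52 + 40 = 92; x' = 770 − 1·52 = 718.
Buyers' price falls by P* − Pb = 88 − 52 = 36; sellers' price rises by Ps − P* = 92 − 88 = 4.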